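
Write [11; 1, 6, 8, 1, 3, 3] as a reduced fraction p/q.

9618/811

Using pₖ = aₖpₖ₋₁ + pₖ₋₂ and qₖ = aₖqₖ₋₁ + qₖ₋₂:
  k=0: a=11, p=11, q=1
  k=1: a=1, p=12, q=1
  k=2: a=6, p=83, q=7
  k=3: a=8, p=676, q=57
  k=4: a=1, p=759, q=64
  k=5: a=3, p=2953, q=249
  k=6: a=3, p=9618, q=811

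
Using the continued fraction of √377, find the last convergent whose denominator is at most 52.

√377 = [19; 2, 2, 2, 38, …] (period length 4).
Convergents:
  p_0/q_0 = 19/1
  p_1/q_1 = 39/2
  p_2/q_2 = 97/5
  p_3/q_3 = 233/12
  p_4/q_4 = 8951/461
q_3 = 12 ≤ 52 < 461 = q_4, so the answer is 233/12.

233/12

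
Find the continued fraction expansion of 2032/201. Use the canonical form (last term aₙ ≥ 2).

2032 = 10×201 + 22
201 = 9×22 + 3
22 = 7×3 + 1
3 = 3×1 + 0  (stop)
So 2032/201 = [10; 9, 7, 3].

[10; 9, 7, 3]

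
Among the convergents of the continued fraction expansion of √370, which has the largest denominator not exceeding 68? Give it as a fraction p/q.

√370 = [19; 4, 4, 38, …] (period length 3).
Convergents:
  p_0/q_0 = 19/1
  p_1/q_1 = 77/4
  p_2/q_2 = 327/17
  p_3/q_3 = 12503/650
q_2 = 17 ≤ 68 < 650 = q_3, so the answer is 327/17.

327/17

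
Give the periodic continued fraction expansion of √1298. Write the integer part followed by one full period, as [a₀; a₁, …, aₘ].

[36; 36, 72]

a₀ = ⌊√1298⌋ = 36.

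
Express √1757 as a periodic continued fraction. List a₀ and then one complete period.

a₀ = ⌊√1757⌋ = 41.
With m₀=0, d₀=1 and mₖ₊₁ = dₖaₖ − mₖ, dₖ₊₁ = (n − mₖ₊₁²)/dₖ, aₖ₊₁ = ⌊(a₀+mₖ₊₁)/dₖ₊₁⌋:
  k=1: m=41, d=76, a=1
  k=2: m=35, d=7, a=10
  k=3: m=35, d=76, a=1
  k=4: m=41, d=1, a=82
d=1 and a=2a₀=82 at k=4, so the next step gives (m, d) = (41, 76) again — its k=1 value — and the period has length 4.

[41; 1, 10, 1, 82]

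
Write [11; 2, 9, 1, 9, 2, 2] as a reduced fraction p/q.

Using pₖ = aₖpₖ₋₁ + pₖ₋₂ and qₖ = aₖqₖ₋₁ + qₖ₋₂:
  k=0: a=11, p=11, q=1
  k=1: a=2, p=23, q=2
  k=2: a=9, p=218, q=19
  k=3: a=1, p=241, q=21
  k=4: a=9, p=2387, q=208
  k=5: a=2, p=5015, q=437
  k=6: a=2, p=12417, q=1082

12417/1082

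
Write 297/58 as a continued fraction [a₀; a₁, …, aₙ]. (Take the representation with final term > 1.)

[5; 8, 3, 2]

297 = 5*58 + 7
58 = 8*7 + 2
7 = 3*2 + 1
2 = 2*1 + 0  (stop)
So 297/58 = [5; 8, 3, 2].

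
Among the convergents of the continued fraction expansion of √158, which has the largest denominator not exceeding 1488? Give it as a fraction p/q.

√158 = [12; 1, 1, 3, 12, 3, 1, 1, 24, …] (period length 8).
Convergents:
  p_0/q_0 = 12/1
  p_1/q_1 = 13/1
  p_2/q_2 = 25/2
  p_3/q_3 = 88/7
  p_4/q_4 = 1081/86
  p_5/q_5 = 3331/265
  p_6/q_6 = 4412/351
  p_7/q_7 = 7743/616
  p_8/q_8 = 190244/15135
q_7 = 616 ≤ 1488 < 15135 = q_8, so the answer is 7743/616.

7743/616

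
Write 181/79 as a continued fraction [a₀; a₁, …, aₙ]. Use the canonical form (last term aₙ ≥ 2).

[2; 3, 2, 3, 3]

181 = 2×79 + 23
79 = 3×23 + 10
23 = 2×10 + 3
10 = 3×3 + 1
3 = 3×1 + 0  (stop)
So 181/79 = [2; 3, 2, 3, 3].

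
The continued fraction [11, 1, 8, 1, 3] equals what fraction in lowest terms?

464/39

Fold from the inside: start with 3/1.
  1 + 1/3 = 4/3
  8 + 3/4 = 35/4
  1 + 4/35 = 39/35
  11 + 35/39 = 464/39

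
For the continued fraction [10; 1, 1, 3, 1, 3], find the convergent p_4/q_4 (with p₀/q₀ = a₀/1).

95/9

Using pₖ = aₖpₖ₋₁ + pₖ₋₂, qₖ = aₖqₖ₋₁ + qₖ₋₂ (with p₋₁=1, p₋₂=0, q₋₁=0, q₋₂=1):
  k=0: a=10, p=10, q=1
  k=1: a=1, p=11, q=1
  k=2: a=1, p=21, q=2
  k=3: a=3, p=74, q=7
  k=4: a=1, p=95, q=9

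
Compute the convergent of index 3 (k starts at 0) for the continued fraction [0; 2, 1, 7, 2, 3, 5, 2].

Using pₖ = aₖpₖ₋₁ + pₖ₋₂, qₖ = aₖqₖ₋₁ + qₖ₋₂ (with p₋₁=1, p₋₂=0, q₋₁=0, q₋₂=1):
  k=0: a=0, p=0, q=1
  k=1: a=2, p=1, q=2
  k=2: a=1, p=1, q=3
  k=3: a=7, p=8, q=23

8/23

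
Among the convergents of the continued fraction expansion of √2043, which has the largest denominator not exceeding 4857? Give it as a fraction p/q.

√2043 = [45; 5, 90, …] (period length 2).
Convergents:
  p_0/q_0 = 45/1
  p_1/q_1 = 226/5
  p_2/q_2 = 20385/451
  p_3/q_3 = 102151/2260
  p_4/q_4 = 9213975/203851
q_3 = 2260 ≤ 4857 < 203851 = q_4, so the answer is 102151/2260.

102151/2260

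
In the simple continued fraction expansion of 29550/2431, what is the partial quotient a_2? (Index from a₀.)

2

29550 = 12·2431 + 378   →  a_0 = 12
2431 = 6·378 + 163   →  a_1 = 6
378 = 2·163 + 52   →  a_2 = 2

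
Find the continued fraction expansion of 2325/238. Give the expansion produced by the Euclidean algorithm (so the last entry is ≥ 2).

[9; 1, 3, 3, 18]

2325 = 9×238 + 183
238 = 1×183 + 55
183 = 3×55 + 18
55 = 3×18 + 1
18 = 18×1 + 0  (stop)
So 2325/238 = [9; 1, 3, 3, 18].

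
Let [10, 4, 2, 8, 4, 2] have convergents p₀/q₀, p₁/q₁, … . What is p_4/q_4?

Using pₖ = aₖpₖ₋₁ + pₖ₋₂, qₖ = aₖqₖ₋₁ + qₖ₋₂ (with p₋₁=1, p₋₂=0, q₋₁=0, q₋₂=1):
  k=0: a=10, p=10, q=1
  k=1: a=4, p=41, q=4
  k=2: a=2, p=92, q=9
  k=3: a=8, p=777, q=76
  k=4: a=4, p=3200, q=313

3200/313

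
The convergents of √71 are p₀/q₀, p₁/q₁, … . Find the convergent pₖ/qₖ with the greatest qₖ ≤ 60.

455/54

√71 = [8; 2, 2, 1, 7, 1, 2, 2, 16, …] (period length 8).
Convergents:
  p_0/q_0 = 8/1
  p_1/q_1 = 17/2
  p_2/q_2 = 42/5
  p_3/q_3 = 59/7
  p_4/q_4 = 455/54
  p_5/q_5 = 514/61
q_4 = 54 ≤ 60 < 61 = q_5, so the answer is 455/54.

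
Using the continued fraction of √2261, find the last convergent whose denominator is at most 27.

951/20

√2261 = [47; 1, 1, 4, 1, 1, 94, …] (period length 6).
Convergents:
  p_0/q_0 = 47/1
  p_1/q_1 = 48/1
  p_2/q_2 = 95/2
  p_3/q_3 = 428/9
  p_4/q_4 = 523/11
  p_5/q_5 = 951/20
  p_6/q_6 = 89917/1891
q_5 = 20 ≤ 27 < 1891 = q_6, so the answer is 951/20.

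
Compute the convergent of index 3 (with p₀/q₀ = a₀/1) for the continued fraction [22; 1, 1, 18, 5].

833/37

Using pₖ = aₖpₖ₋₁ + pₖ₋₂, qₖ = aₖqₖ₋₁ + qₖ₋₂ (with p₋₁=1, p₋₂=0, q₋₁=0, q₋₂=1):
  k=0: a=22, p=22, q=1
  k=1: a=1, p=23, q=1
  k=2: a=1, p=45, q=2
  k=3: a=18, p=833, q=37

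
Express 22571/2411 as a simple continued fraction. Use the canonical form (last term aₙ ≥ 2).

22571 = 9×2411 + 872
2411 = 2×872 + 667
872 = 1×667 + 205
667 = 3×205 + 52
205 = 3×52 + 49
52 = 1×49 + 3
49 = 16×3 + 1
3 = 3×1 + 0  (stop)
So 22571/2411 = [9; 2, 1, 3, 3, 1, 16, 3].

[9; 2, 1, 3, 3, 1, 16, 3]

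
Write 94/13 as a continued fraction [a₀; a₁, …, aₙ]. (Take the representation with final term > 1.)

[7; 4, 3]

94 = 7·13 + 3
13 = 4·3 + 1
3 = 3·1 + 0  (stop)
So 94/13 = [7; 4, 3].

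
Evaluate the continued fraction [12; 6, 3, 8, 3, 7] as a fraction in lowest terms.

Using pₖ = aₖpₖ₋₁ + pₖ₋₂ and qₖ = aₖqₖ₋₁ + qₖ₋₂:
  k=0: a=12, p=12, q=1
  k=1: a=6, p=73, q=6
  k=2: a=3, p=231, q=19
  k=3: a=8, p=1921, q=158
  k=4: a=3, p=5994, q=493
  k=5: a=7, p=43879, q=3609

43879/3609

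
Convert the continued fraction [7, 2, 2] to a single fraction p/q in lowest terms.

37/5

Using pₖ = aₖpₖ₋₁ + pₖ₋₂ and qₖ = aₖqₖ₋₁ + qₖ₋₂:
  k=0: a=7, p=7, q=1
  k=1: a=2, p=15, q=2
  k=2: a=2, p=37, q=5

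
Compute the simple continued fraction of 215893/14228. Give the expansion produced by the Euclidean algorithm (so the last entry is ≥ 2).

215893 = 15×14228 + 2473
14228 = 5×2473 + 1863
2473 = 1×1863 + 610
1863 = 3×610 + 33
610 = 18×33 + 16
33 = 2×16 + 1
16 = 16×1 + 0  (stop)
So 215893/14228 = [15; 5, 1, 3, 18, 2, 16].

[15; 5, 1, 3, 18, 2, 16]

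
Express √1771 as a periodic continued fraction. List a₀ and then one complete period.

a₀ = ⌊√1771⌋ = 42.
With m₀=0, d₀=1 and mₖ₊₁ = dₖaₖ − mₖ, dₖ₊₁ = (n − mₖ₊₁²)/dₖ, aₖ₊₁ = ⌊(a₀+mₖ₊₁)/dₖ₊₁⌋:
  k=1: m=42, d=7, a=12
  k=2: m=42, d=1, a=84
d=1 and a=2a₀=84 at k=2, so the next step gives (m, d) = (42, 7) again — its k=1 value — and the period has length 2.

[42; 12, 84]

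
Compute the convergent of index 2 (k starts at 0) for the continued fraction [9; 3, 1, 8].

Using pₖ = aₖpₖ₋₁ + pₖ₋₂, qₖ = aₖqₖ₋₁ + qₖ₋₂ (with p₋₁=1, p₋₂=0, q₋₁=0, q₋₂=1):
  k=0: a=9, p=9, q=1
  k=1: a=3, p=28, q=3
  k=2: a=1, p=37, q=4

37/4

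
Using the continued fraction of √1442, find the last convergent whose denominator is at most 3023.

√1442 = [37; 1, 36, 1, 74, …] (period length 4).
Convergents:
  p_0/q_0 = 37/1
  p_1/q_1 = 38/1
  p_2/q_2 = 1405/37
  p_3/q_3 = 1443/38
  p_4/q_4 = 108187/2849
  p_5/q_5 = 109630/2887
  p_6/q_6 = 4054867/106781
q_5 = 2887 ≤ 3023 < 106781 = q_6, so the answer is 109630/2887.

109630/2887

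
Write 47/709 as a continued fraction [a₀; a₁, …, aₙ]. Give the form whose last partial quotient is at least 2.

47 = 0*709 + 47
709 = 15*47 + 4
47 = 11*4 + 3
4 = 1*3 + 1
3 = 3*1 + 0  (stop)
So 47/709 = [0; 15, 11, 1, 3].

[0; 15, 11, 1, 3]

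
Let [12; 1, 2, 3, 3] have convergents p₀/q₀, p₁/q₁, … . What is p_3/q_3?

127/10

Using pₖ = aₖpₖ₋₁ + pₖ₋₂, qₖ = aₖqₖ₋₁ + qₖ₋₂ (with p₋₁=1, p₋₂=0, q₋₁=0, q₋₂=1):
  k=0: a=12, p=12, q=1
  k=1: a=1, p=13, q=1
  k=2: a=2, p=38, q=3
  k=3: a=3, p=127, q=10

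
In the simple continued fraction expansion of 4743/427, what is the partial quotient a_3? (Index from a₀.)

1

4743 = 11·427 + 46   →  a_0 = 11
427 = 9·46 + 13   →  a_1 = 9
46 = 3·13 + 7   →  a_2 = 3
13 = 1·7 + 6   →  a_3 = 1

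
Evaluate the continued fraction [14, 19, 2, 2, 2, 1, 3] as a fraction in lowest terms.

17185/1223

Using pₖ = aₖpₖ₋₁ + pₖ₋₂ and qₖ = aₖqₖ₋₁ + qₖ₋₂:
  k=0: a=14, p=14, q=1
  k=1: a=19, p=267, q=19
  k=2: a=2, p=548, q=39
  k=3: a=2, p=1363, q=97
  k=4: a=2, p=3274, q=233
  k=5: a=1, p=4637, q=330
  k=6: a=3, p=17185, q=1223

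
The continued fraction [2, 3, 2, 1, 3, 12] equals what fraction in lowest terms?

Using pₖ = aₖpₖ₋₁ + pₖ₋₂ and qₖ = aₖqₖ₋₁ + qₖ₋₂:
  k=0: a=2, p=2, q=1
  k=1: a=3, p=7, q=3
  k=2: a=2, p=16, q=7
  k=3: a=1, p=23, q=10
  k=4: a=3, p=85, q=37
  k=5: a=12, p=1043, q=454

1043/454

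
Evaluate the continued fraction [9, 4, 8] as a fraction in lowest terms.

Fold from the inside: start with 8/1.
  4 + 1/8 = 33/8
  9 + 8/33 = 305/33

305/33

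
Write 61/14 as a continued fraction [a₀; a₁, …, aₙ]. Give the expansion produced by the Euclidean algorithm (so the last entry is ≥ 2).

[4; 2, 1, 4]

61 = 4·14 + 5
14 = 2·5 + 4
5 = 1·4 + 1
4 = 4·1 + 0  (stop)
So 61/14 = [4; 2, 1, 4].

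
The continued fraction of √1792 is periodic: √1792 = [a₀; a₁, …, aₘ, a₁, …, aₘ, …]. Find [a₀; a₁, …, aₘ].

[42; 3, 84]

a₀ = ⌊√1792⌋ = 42.
With m₀=0, d₀=1 and mₖ₊₁ = dₖaₖ − mₖ, dₖ₊₁ = (n − mₖ₊₁²)/dₖ, aₖ₊₁ = ⌊(a₀+mₖ₊₁)/dₖ₊₁⌋:
  k=1: m=42, d=28, a=3
  k=2: m=42, d=1, a=84
d=1 and a=2a₀=84 at k=2, so the next step gives (m, d) = (42, 28) again — its k=1 value — and the period has length 2.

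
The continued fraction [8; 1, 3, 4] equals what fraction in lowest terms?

149/17

Using pₖ = aₖpₖ₋₁ + pₖ₋₂ and qₖ = aₖqₖ₋₁ + qₖ₋₂:
  k=0: a=8, p=8, q=1
  k=1: a=1, p=9, q=1
  k=2: a=3, p=35, q=4
  k=3: a=4, p=149, q=17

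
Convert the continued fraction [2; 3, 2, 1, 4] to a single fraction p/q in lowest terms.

Using pₖ = aₖpₖ₋₁ + pₖ₋₂ and qₖ = aₖqₖ₋₁ + qₖ₋₂:
  k=0: a=2, p=2, q=1
  k=1: a=3, p=7, q=3
  k=2: a=2, p=16, q=7
  k=3: a=1, p=23, q=10
  k=4: a=4, p=108, q=47

108/47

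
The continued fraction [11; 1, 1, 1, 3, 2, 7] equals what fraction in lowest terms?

Using pₖ = aₖpₖ₋₁ + pₖ₋₂ and qₖ = aₖqₖ₋₁ + qₖ₋₂:
  k=0: a=11, p=11, q=1
  k=1: a=1, p=12, q=1
  k=2: a=1, p=23, q=2
  k=3: a=1, p=35, q=3
  k=4: a=3, p=128, q=11
  k=5: a=2, p=291, q=25
  k=6: a=7, p=2165, q=186

2165/186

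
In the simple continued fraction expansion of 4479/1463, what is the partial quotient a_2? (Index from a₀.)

3

4479 = 3·1463 + 90   →  a_0 = 3
1463 = 16·90 + 23   →  a_1 = 16
90 = 3·23 + 21   →  a_2 = 3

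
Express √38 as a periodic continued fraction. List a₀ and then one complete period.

a₀ = ⌊√38⌋ = 6.
With m₀=0, d₀=1 and mₖ₊₁ = dₖaₖ − mₖ, dₖ₊₁ = (n − mₖ₊₁²)/dₖ, aₖ₊₁ = ⌊(a₀+mₖ₊₁)/dₖ₊₁⌋:
  k=1: m=6, d=2, a=6
  k=2: m=6, d=1, a=12
d=1 and a=2a₀=12 at k=2, so the next step gives (m, d) = (6, 2) again — its k=1 value — and the period has length 2.

[6; 6, 12]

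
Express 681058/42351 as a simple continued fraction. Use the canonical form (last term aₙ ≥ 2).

[16; 12, 3, 3, 2, 11, 13]

681058 = 16×42351 + 3442
42351 = 12×3442 + 1047
3442 = 3×1047 + 301
1047 = 3×301 + 144
301 = 2×144 + 13
144 = 11×13 + 1
13 = 13×1 + 0  (stop)
So 681058/42351 = [16; 12, 3, 3, 2, 11, 13].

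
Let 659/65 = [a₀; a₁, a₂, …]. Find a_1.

659 = 10·65 + 9   →  a_0 = 10
65 = 7·9 + 2   →  a_1 = 7

7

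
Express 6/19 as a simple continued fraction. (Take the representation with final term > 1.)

[0; 3, 6]

6 = 0·19 + 6
19 = 3·6 + 1
6 = 6·1 + 0  (stop)
So 6/19 = [0; 3, 6].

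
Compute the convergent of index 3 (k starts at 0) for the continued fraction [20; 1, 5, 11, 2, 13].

1396/67

Using pₖ = aₖpₖ₋₁ + pₖ₋₂, qₖ = aₖqₖ₋₁ + qₖ₋₂ (with p₋₁=1, p₋₂=0, q₋₁=0, q₋₂=1):
  k=0: a=20, p=20, q=1
  k=1: a=1, p=21, q=1
  k=2: a=5, p=125, q=6
  k=3: a=11, p=1396, q=67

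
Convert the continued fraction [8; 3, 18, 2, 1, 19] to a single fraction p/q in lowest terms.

Using pₖ = aₖpₖ₋₁ + pₖ₋₂ and qₖ = aₖqₖ₋₁ + qₖ₋₂:
  k=0: a=8, p=8, q=1
  k=1: a=3, p=25, q=3
  k=2: a=18, p=458, q=55
  k=3: a=2, p=941, q=113
  k=4: a=1, p=1399, q=168
  k=5: a=19, p=27522, q=3305

27522/3305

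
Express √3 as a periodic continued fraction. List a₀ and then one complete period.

[1; 1, 2]

a₀ = ⌊√3⌋ = 1.
With m₀=0, d₀=1 and mₖ₊₁ = dₖaₖ − mₖ, dₖ₊₁ = (n − mₖ₊₁²)/dₖ, aₖ₊₁ = ⌊(a₀+mₖ₊₁)/dₖ₊₁⌋:
  k=1: m=1, d=2, a=1
  k=2: m=1, d=1, a=2
d=1 and a=2a₀=2 at k=2, so the next step gives (m, d) = (1, 2) again — its k=1 value — and the period has length 2.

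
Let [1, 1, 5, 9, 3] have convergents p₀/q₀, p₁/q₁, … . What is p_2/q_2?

Using pₖ = aₖpₖ₋₁ + pₖ₋₂, qₖ = aₖqₖ₋₁ + qₖ₋₂ (with p₋₁=1, p₋₂=0, q₋₁=0, q₋₂=1):
  k=0: a=1, p=1, q=1
  k=1: a=1, p=2, q=1
  k=2: a=5, p=11, q=6

11/6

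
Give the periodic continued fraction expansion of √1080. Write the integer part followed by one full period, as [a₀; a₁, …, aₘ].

a₀ = ⌊√1080⌋ = 32.
With m₀=0, d₀=1 and mₖ₊₁ = dₖaₖ − mₖ, dₖ₊₁ = (n − mₖ₊₁²)/dₖ, aₖ₊₁ = ⌊(a₀+mₖ₊₁)/dₖ₊₁⌋:
  k=1: m=32, d=56, a=1
  k=2: m=24, d=9, a=6
  k=3: m=30, d=20, a=3
  k=4: m=30, d=9, a=6
  k=5: m=24, d=56, a=1
  k=6: m=32, d=1, a=64
d=1 and a=2a₀=64 at k=6, so the next step gives (m, d) = (32, 56) again — its k=1 value — and the period has length 6.

[32; 1, 6, 3, 6, 1, 64]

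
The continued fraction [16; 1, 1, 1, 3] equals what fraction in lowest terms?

183/11

Using pₖ = aₖpₖ₋₁ + pₖ₋₂ and qₖ = aₖqₖ₋₁ + qₖ₋₂:
  k=0: a=16, p=16, q=1
  k=1: a=1, p=17, q=1
  k=2: a=1, p=33, q=2
  k=3: a=1, p=50, q=3
  k=4: a=3, p=183, q=11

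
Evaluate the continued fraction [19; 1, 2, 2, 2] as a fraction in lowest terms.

Using pₖ = aₖpₖ₋₁ + pₖ₋₂ and qₖ = aₖqₖ₋₁ + qₖ₋₂:
  k=0: a=19, p=19, q=1
  k=1: a=1, p=20, q=1
  k=2: a=2, p=59, q=3
  k=3: a=2, p=138, q=7
  k=4: a=2, p=335, q=17

335/17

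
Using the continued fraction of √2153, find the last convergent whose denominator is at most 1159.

43106/929

√2153 = [46; 2, 2, 92, …] (period length 3).
Convergents:
  p_0/q_0 = 46/1
  p_1/q_1 = 93/2
  p_2/q_2 = 232/5
  p_3/q_3 = 21437/462
  p_4/q_4 = 43106/929
  p_5/q_5 = 107649/2320
q_4 = 929 ≤ 1159 < 2320 = q_5, so the answer is 43106/929.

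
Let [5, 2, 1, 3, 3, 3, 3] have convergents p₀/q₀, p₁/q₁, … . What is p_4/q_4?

Using pₖ = aₖpₖ₋₁ + pₖ₋₂, qₖ = aₖqₖ₋₁ + qₖ₋₂ (with p₋₁=1, p₋₂=0, q₋₁=0, q₋₂=1):
  k=0: a=5, p=5, q=1
  k=1: a=2, p=11, q=2
  k=2: a=1, p=16, q=3
  k=3: a=3, p=59, q=11
  k=4: a=3, p=193, q=36

193/36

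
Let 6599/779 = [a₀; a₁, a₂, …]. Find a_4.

6599 = 8·779 + 367   →  a_0 = 8
779 = 2·367 + 45   →  a_1 = 2
367 = 8·45 + 7   →  a_2 = 8
45 = 6·7 + 3   →  a_3 = 6
7 = 2·3 + 1   →  a_4 = 2

2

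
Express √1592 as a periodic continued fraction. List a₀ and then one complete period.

a₀ = ⌊√1592⌋ = 39.
With m₀=0, d₀=1 and mₖ₊₁ = dₖaₖ − mₖ, dₖ₊₁ = (n − mₖ₊₁²)/dₖ, aₖ₊₁ = ⌊(a₀+mₖ₊₁)/dₖ₊₁⌋:
  k=1: m=39, d=71, a=1
  k=2: m=32, d=8, a=8
  k=3: m=32, d=71, a=1
  k=4: m=39, d=1, a=78
d=1 and a=2a₀=78 at k=4, so the next step gives (m, d) = (39, 71) again — its k=1 value — and the period has length 4.

[39; 1, 8, 1, 78]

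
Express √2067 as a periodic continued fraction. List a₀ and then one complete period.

[45; 2, 6, 2, 90]

a₀ = ⌊√2067⌋ = 45.
With m₀=0, d₀=1 and mₖ₊₁ = dₖaₖ − mₖ, dₖ₊₁ = (n − mₖ₊₁²)/dₖ, aₖ₊₁ = ⌊(a₀+mₖ₊₁)/dₖ₊₁⌋:
  k=1: m=45, d=42, a=2
  k=2: m=39, d=13, a=6
  k=3: m=39, d=42, a=2
  k=4: m=45, d=1, a=90
d=1 and a=2a₀=90 at k=4, so the next step gives (m, d) = (45, 42) again — its k=1 value — and the period has length 4.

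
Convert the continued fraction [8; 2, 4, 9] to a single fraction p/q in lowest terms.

Fold from the inside: start with 9/1.
  4 + 1/9 = 37/9
  2 + 9/37 = 83/37
  8 + 37/83 = 701/83

701/83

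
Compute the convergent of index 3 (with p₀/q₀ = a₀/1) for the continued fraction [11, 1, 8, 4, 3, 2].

Using pₖ = aₖpₖ₋₁ + pₖ₋₂, qₖ = aₖqₖ₋₁ + qₖ₋₂ (with p₋₁=1, p₋₂=0, q₋₁=0, q₋₂=1):
  k=0: a=11, p=11, q=1
  k=1: a=1, p=12, q=1
  k=2: a=8, p=107, q=9
  k=3: a=4, p=440, q=37

440/37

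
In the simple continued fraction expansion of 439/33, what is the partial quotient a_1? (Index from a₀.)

3

439 = 13·33 + 10   →  a_0 = 13
33 = 3·10 + 3   →  a_1 = 3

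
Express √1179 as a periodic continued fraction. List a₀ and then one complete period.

[34; 2, 1, 33, 1, 2, 68]

a₀ = ⌊√1179⌋ = 34.
With m₀=0, d₀=1 and mₖ₊₁ = dₖaₖ − mₖ, dₖ₊₁ = (n − mₖ₊₁²)/dₖ, aₖ₊₁ = ⌊(a₀+mₖ₊₁)/dₖ₊₁⌋:
  k=1: m=34, d=23, a=2
  k=2: m=12, d=45, a=1
  k=3: m=33, d=2, a=33
  k=4: m=33, d=45, a=1
  k=5: m=12, d=23, a=2
  k=6: m=34, d=1, a=68
d=1 and a=2a₀=68 at k=6, so the next step gives (m, d) = (34, 23) again — its k=1 value — and the period has length 6.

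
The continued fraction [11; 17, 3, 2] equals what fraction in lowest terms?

Using pₖ = aₖpₖ₋₁ + pₖ₋₂ and qₖ = aₖqₖ₋₁ + qₖ₋₂:
  k=0: a=11, p=11, q=1
  k=1: a=17, p=188, q=17
  k=2: a=3, p=575, q=52
  k=3: a=2, p=1338, q=121

1338/121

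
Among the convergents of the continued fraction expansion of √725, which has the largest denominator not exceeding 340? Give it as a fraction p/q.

√725 = [26; 1, 12, 2, 12, 1, 52, …] (period length 6).
Convergents:
  p_0/q_0 = 26/1
  p_1/q_1 = 27/1
  p_2/q_2 = 350/13
  p_3/q_3 = 727/27
  p_4/q_4 = 9074/337
  p_5/q_5 = 9801/364
q_4 = 337 ≤ 340 < 364 = q_5, so the answer is 9074/337.

9074/337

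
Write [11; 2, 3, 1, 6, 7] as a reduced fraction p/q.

4989/436

Using pₖ = aₖpₖ₋₁ + pₖ₋₂ and qₖ = aₖqₖ₋₁ + qₖ₋₂:
  k=0: a=11, p=11, q=1
  k=1: a=2, p=23, q=2
  k=2: a=3, p=80, q=7
  k=3: a=1, p=103, q=9
  k=4: a=6, p=698, q=61
  k=5: a=7, p=4989, q=436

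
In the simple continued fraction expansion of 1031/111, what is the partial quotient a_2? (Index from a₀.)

2

1031 = 9·111 + 32   →  a_0 = 9
111 = 3·32 + 15   →  a_1 = 3
32 = 2·15 + 2   →  a_2 = 2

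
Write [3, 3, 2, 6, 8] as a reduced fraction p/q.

1207/367

Fold from the inside: start with 8/1.
  6 + 1/8 = 49/8
  2 + 8/49 = 106/49
  3 + 49/106 = 367/106
  3 + 106/367 = 1207/367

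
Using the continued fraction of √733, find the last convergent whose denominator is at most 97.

√733 = [27; 13, 1, 1, 13, 54, …] (period length 5).
Convergents:
  p_0/q_0 = 27/1
  p_1/q_1 = 352/13
  p_2/q_2 = 379/14
  p_3/q_3 = 731/27
  p_4/q_4 = 9882/365
q_3 = 27 ≤ 97 < 365 = q_4, so the answer is 731/27.

731/27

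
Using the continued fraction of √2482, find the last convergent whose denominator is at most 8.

299/6

√2482 = [49; 1, 4, 1, 1, 4, 1, 98, …] (period length 7).
Convergents:
  p_0/q_0 = 49/1
  p_1/q_1 = 50/1
  p_2/q_2 = 249/5
  p_3/q_3 = 299/6
  p_4/q_4 = 548/11
q_3 = 6 ≤ 8 < 11 = q_4, so the answer is 299/6.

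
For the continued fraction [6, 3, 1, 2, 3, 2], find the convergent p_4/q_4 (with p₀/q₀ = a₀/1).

Using pₖ = aₖpₖ₋₁ + pₖ₋₂, qₖ = aₖqₖ₋₁ + qₖ₋₂ (with p₋₁=1, p₋₂=0, q₋₁=0, q₋₂=1):
  k=0: a=6, p=6, q=1
  k=1: a=3, p=19, q=3
  k=2: a=1, p=25, q=4
  k=3: a=2, p=69, q=11
  k=4: a=3, p=232, q=37

232/37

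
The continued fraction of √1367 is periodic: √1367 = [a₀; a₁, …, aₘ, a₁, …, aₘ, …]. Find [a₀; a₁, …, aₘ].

[36; 1, 35, 1, 72]

a₀ = ⌊√1367⌋ = 36.
With m₀=0, d₀=1 and mₖ₊₁ = dₖaₖ − mₖ, dₖ₊₁ = (n − mₖ₊₁²)/dₖ, aₖ₊₁ = ⌊(a₀+mₖ₊₁)/dₖ₊₁⌋:
  k=1: m=36, d=71, a=1
  k=2: m=35, d=2, a=35
  k=3: m=35, d=71, a=1
  k=4: m=36, d=1, a=72
d=1 and a=2a₀=72 at k=4, so the next step gives (m, d) = (36, 71) again — its k=1 value — and the period has length 4.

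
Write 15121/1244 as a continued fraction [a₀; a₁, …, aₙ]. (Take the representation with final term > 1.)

15121 = 12*1244 + 193
1244 = 6*193 + 86
193 = 2*86 + 21
86 = 4*21 + 2
21 = 10*2 + 1
2 = 2*1 + 0  (stop)
So 15121/1244 = [12; 6, 2, 4, 10, 2].

[12; 6, 2, 4, 10, 2]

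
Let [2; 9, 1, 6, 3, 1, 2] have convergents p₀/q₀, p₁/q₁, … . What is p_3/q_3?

145/69

Using pₖ = aₖpₖ₋₁ + pₖ₋₂, qₖ = aₖqₖ₋₁ + qₖ₋₂ (with p₋₁=1, p₋₂=0, q₋₁=0, q₋₂=1):
  k=0: a=2, p=2, q=1
  k=1: a=9, p=19, q=9
  k=2: a=1, p=21, q=10
  k=3: a=6, p=145, q=69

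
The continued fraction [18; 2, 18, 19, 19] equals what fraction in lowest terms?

Fold from the inside: start with 19/1.
  19 + 1/19 = 362/19
  18 + 19/362 = 6535/362
  2 + 362/6535 = 13432/6535
  18 + 6535/13432 = 248311/13432

248311/13432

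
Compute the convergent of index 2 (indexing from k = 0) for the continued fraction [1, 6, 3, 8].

22/19

Using pₖ = aₖpₖ₋₁ + pₖ₋₂, qₖ = aₖqₖ₋₁ + qₖ₋₂ (with p₋₁=1, p₋₂=0, q₋₁=0, q₋₂=1):
  k=0: a=1, p=1, q=1
  k=1: a=6, p=7, q=6
  k=2: a=3, p=22, q=19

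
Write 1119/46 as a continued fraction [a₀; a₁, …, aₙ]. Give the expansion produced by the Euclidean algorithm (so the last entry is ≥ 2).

1119 = 24*46 + 15
46 = 3*15 + 1
15 = 15*1 + 0  (stop)
So 1119/46 = [24; 3, 15].

[24; 3, 15]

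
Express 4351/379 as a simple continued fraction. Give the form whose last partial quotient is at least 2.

4351 = 11*379 + 182
379 = 2*182 + 15
182 = 12*15 + 2
15 = 7*2 + 1
2 = 2*1 + 0  (stop)
So 4351/379 = [11; 2, 12, 7, 2].

[11; 2, 12, 7, 2]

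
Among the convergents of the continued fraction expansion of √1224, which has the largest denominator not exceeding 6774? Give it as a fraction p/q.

√1224 = [34; 1, 68, …] (period length 2).
Convergents:
  p_0/q_0 = 34/1
  p_1/q_1 = 35/1
  p_2/q_2 = 2414/69
  p_3/q_3 = 2449/70
  p_4/q_4 = 168946/4829
  p_5/q_5 = 171395/4899
  p_6/q_6 = 11823806/337961
q_5 = 4899 ≤ 6774 < 337961 = q_6, so the answer is 171395/4899.

171395/4899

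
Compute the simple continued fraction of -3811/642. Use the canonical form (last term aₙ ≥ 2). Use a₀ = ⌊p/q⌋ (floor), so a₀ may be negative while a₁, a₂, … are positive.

-3811 = -6·642 + 41
642 = 15·41 + 27
41 = 1·27 + 14
27 = 1·14 + 13
14 = 1·13 + 1
13 = 13·1 + 0  (stop)
So -3811/642 = [-6; 15, 1, 1, 1, 13].

[-6; 15, 1, 1, 1, 13]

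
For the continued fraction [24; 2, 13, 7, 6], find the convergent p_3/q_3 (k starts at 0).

4676/191

Using pₖ = aₖpₖ₋₁ + pₖ₋₂, qₖ = aₖqₖ₋₁ + qₖ₋₂ (with p₋₁=1, p₋₂=0, q₋₁=0, q₋₂=1):
  k=0: a=24, p=24, q=1
  k=1: a=2, p=49, q=2
  k=2: a=13, p=661, q=27
  k=3: a=7, p=4676, q=191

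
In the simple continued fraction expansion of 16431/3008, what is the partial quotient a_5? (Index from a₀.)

16431 = 5·3008 + 1391   →  a_0 = 5
3008 = 2·1391 + 226   →  a_1 = 2
1391 = 6·226 + 35   →  a_2 = 6
226 = 6·35 + 16   →  a_3 = 6
35 = 2·16 + 3   →  a_4 = 2
16 = 5·3 + 1   →  a_5 = 5

5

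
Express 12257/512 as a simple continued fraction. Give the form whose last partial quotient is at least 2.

12257 = 23*512 + 481
512 = 1*481 + 31
481 = 15*31 + 16
31 = 1*16 + 15
16 = 1*15 + 1
15 = 15*1 + 0  (stop)
So 12257/512 = [23; 1, 15, 1, 1, 15].

[23; 1, 15, 1, 1, 15]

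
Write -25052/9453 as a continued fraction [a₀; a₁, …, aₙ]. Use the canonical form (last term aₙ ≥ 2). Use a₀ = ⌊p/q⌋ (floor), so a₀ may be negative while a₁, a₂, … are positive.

-25052 = -3×9453 + 3307
9453 = 2×3307 + 2839
3307 = 1×2839 + 468
2839 = 6×468 + 31
468 = 15×31 + 3
31 = 10×3 + 1
3 = 3×1 + 0  (stop)
So -25052/9453 = [-3; 2, 1, 6, 15, 10, 3].

[-3; 2, 1, 6, 15, 10, 3]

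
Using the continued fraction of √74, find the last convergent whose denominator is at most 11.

√74 = [8; 1, 1, 1, 1, 16, …] (period length 5).
Convergents:
  p_0/q_0 = 8/1
  p_1/q_1 = 9/1
  p_2/q_2 = 17/2
  p_3/q_3 = 26/3
  p_4/q_4 = 43/5
  p_5/q_5 = 714/83
q_4 = 5 ≤ 11 < 83 = q_5, so the answer is 43/5.

43/5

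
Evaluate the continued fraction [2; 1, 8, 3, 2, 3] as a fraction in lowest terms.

645/223

Fold from the inside: start with 3/1.
  2 + 1/3 = 7/3
  3 + 3/7 = 24/7
  8 + 7/24 = 199/24
  1 + 24/199 = 223/199
  2 + 199/223 = 645/223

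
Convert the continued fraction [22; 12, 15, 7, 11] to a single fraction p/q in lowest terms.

Fold from the inside: start with 11/1.
  7 + 1/11 = 78/11
  15 + 11/78 = 1181/78
  12 + 78/1181 = 14250/1181
  22 + 1181/14250 = 314681/14250

314681/14250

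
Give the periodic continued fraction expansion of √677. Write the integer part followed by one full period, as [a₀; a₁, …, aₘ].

a₀ = ⌊√677⌋ = 26.
With m₀=0, d₀=1 and mₖ₊₁ = dₖaₖ − mₖ, dₖ₊₁ = (n − mₖ₊₁²)/dₖ, aₖ₊₁ = ⌊(a₀+mₖ₊₁)/dₖ₊₁⌋:
  k=1: m=26, d=1, a=52
d=1 and a=2a₀=52 at k=1, so the next step gives (m, d) = (26, 1) again — its k=1 value — and the period has length 1.

[26; 52]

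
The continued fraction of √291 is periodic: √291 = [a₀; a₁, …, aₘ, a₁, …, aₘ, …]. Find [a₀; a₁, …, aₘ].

a₀ = ⌊√291⌋ = 17.

[17; 17, 34]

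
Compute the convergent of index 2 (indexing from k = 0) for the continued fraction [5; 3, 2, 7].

Using pₖ = aₖpₖ₋₁ + pₖ₋₂, qₖ = aₖqₖ₋₁ + qₖ₋₂ (with p₋₁=1, p₋₂=0, q₋₁=0, q₋₂=1):
  k=0: a=5, p=5, q=1
  k=1: a=3, p=16, q=3
  k=2: a=2, p=37, q=7

37/7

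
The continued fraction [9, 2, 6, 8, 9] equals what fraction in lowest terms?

Using pₖ = aₖpₖ₋₁ + pₖ₋₂ and qₖ = aₖqₖ₋₁ + qₖ₋₂:
  k=0: a=9, p=9, q=1
  k=1: a=2, p=19, q=2
  k=2: a=6, p=123, q=13
  k=3: a=8, p=1003, q=106
  k=4: a=9, p=9150, q=967

9150/967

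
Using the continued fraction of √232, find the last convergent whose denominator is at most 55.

√232 = [15; 4, 3, 7, 3, 4, 30, …] (period length 6).
Convergents:
  p_0/q_0 = 15/1
  p_1/q_1 = 61/4
  p_2/q_2 = 198/13
  p_3/q_3 = 1447/95
q_2 = 13 ≤ 55 < 95 = q_3, so the answer is 198/13.

198/13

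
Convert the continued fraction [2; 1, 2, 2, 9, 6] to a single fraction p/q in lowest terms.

Using pₖ = aₖpₖ₋₁ + pₖ₋₂ and qₖ = aₖqₖ₋₁ + qₖ₋₂:
  k=0: a=2, p=2, q=1
  k=1: a=1, p=3, q=1
  k=2: a=2, p=8, q=3
  k=3: a=2, p=19, q=7
  k=4: a=9, p=179, q=66
  k=5: a=6, p=1093, q=403

1093/403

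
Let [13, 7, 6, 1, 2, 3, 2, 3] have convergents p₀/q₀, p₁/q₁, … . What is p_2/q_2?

565/43

Using pₖ = aₖpₖ₋₁ + pₖ₋₂, qₖ = aₖqₖ₋₁ + qₖ₋₂ (with p₋₁=1, p₋₂=0, q₋₁=0, q₋₂=1):
  k=0: a=13, p=13, q=1
  k=1: a=7, p=92, q=7
  k=2: a=6, p=565, q=43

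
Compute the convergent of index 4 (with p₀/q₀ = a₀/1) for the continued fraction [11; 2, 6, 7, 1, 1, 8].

1215/106

Using pₖ = aₖpₖ₋₁ + pₖ₋₂, qₖ = aₖqₖ₋₁ + qₖ₋₂ (with p₋₁=1, p₋₂=0, q₋₁=0, q₋₂=1):
  k=0: a=11, p=11, q=1
  k=1: a=2, p=23, q=2
  k=2: a=6, p=149, q=13
  k=3: a=7, p=1066, q=93
  k=4: a=1, p=1215, q=106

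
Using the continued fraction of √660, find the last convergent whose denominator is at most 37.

745/29

√660 = [25; 1, 2, 4, 2, 1, 50, …] (period length 6).
Convergents:
  p_0/q_0 = 25/1
  p_1/q_1 = 26/1
  p_2/q_2 = 77/3
  p_3/q_3 = 334/13
  p_4/q_4 = 745/29
  p_5/q_5 = 1079/42
q_4 = 29 ≤ 37 < 42 = q_5, so the answer is 745/29.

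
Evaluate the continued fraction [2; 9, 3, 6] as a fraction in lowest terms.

373/177

Fold from the inside: start with 6/1.
  3 + 1/6 = 19/6
  9 + 6/19 = 177/19
  2 + 19/177 = 373/177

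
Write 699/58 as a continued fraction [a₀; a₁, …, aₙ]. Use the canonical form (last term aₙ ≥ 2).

[12; 19, 3]

699 = 12*58 + 3
58 = 19*3 + 1
3 = 3*1 + 0  (stop)
So 699/58 = [12; 19, 3].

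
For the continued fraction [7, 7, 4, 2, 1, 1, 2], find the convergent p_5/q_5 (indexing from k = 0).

1135/159

Using pₖ = aₖpₖ₋₁ + pₖ₋₂, qₖ = aₖqₖ₋₁ + qₖ₋₂ (with p₋₁=1, p₋₂=0, q₋₁=0, q₋₂=1):
  k=0: a=7, p=7, q=1
  k=1: a=7, p=50, q=7
  k=2: a=4, p=207, q=29
  k=3: a=2, p=464, q=65
  k=4: a=1, p=671, q=94
  k=5: a=1, p=1135, q=159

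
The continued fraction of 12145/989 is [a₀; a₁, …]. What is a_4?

12145 = 12·989 + 277   →  a_0 = 12
989 = 3·277 + 158   →  a_1 = 3
277 = 1·158 + 119   →  a_2 = 1
158 = 1·119 + 39   →  a_3 = 1
119 = 3·39 + 2   →  a_4 = 3

3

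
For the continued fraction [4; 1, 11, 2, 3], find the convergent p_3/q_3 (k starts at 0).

Using pₖ = aₖpₖ₋₁ + pₖ₋₂, qₖ = aₖqₖ₋₁ + qₖ₋₂ (with p₋₁=1, p₋₂=0, q₋₁=0, q₋₂=1):
  k=0: a=4, p=4, q=1
  k=1: a=1, p=5, q=1
  k=2: a=11, p=59, q=12
  k=3: a=2, p=123, q=25

123/25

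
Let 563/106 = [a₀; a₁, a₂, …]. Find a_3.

563 = 5·106 + 33   →  a_0 = 5
106 = 3·33 + 7   →  a_1 = 3
33 = 4·7 + 5   →  a_2 = 4
7 = 1·5 + 2   →  a_3 = 1

1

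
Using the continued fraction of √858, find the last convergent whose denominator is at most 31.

√858 = [29; 3, 2, 3, 58, …] (period length 4).
Convergents:
  p_0/q_0 = 29/1
  p_1/q_1 = 88/3
  p_2/q_2 = 205/7
  p_3/q_3 = 703/24
  p_4/q_4 = 40979/1399
q_3 = 24 ≤ 31 < 1399 = q_4, so the answer is 703/24.

703/24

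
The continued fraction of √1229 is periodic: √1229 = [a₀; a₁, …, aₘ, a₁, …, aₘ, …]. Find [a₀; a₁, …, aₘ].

a₀ = ⌊√1229⌋ = 35.

[35; 17, 1, 1, 17, 70]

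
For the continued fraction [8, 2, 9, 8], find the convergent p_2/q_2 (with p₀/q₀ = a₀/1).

Using pₖ = aₖpₖ₋₁ + pₖ₋₂, qₖ = aₖqₖ₋₁ + qₖ₋₂ (with p₋₁=1, p₋₂=0, q₋₁=0, q₋₂=1):
  k=0: a=8, p=8, q=1
  k=1: a=2, p=17, q=2
  k=2: a=9, p=161, q=19

161/19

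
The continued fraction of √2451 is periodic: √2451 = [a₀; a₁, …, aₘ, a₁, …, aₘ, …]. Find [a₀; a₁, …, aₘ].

[49; 1, 1, 32, 1, 1, 98]

a₀ = ⌊√2451⌋ = 49.
With m₀=0, d₀=1 and mₖ₊₁ = dₖaₖ − mₖ, dₖ₊₁ = (n − mₖ₊₁²)/dₖ, aₖ₊₁ = ⌊(a₀+mₖ₊₁)/dₖ₊₁⌋:
  k=1: m=49, d=50, a=1
  k=2: m=1, d=49, a=1
  k=3: m=48, d=3, a=32
  k=4: m=48, d=49, a=1
  k=5: m=1, d=50, a=1
  k=6: m=49, d=1, a=98
d=1 and a=2a₀=98 at k=6, so the next step gives (m, d) = (49, 50) again — its k=1 value — and the period has length 6.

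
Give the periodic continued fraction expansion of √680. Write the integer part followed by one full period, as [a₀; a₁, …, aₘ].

a₀ = ⌊√680⌋ = 26.
With m₀=0, d₀=1 and mₖ₊₁ = dₖaₖ − mₖ, dₖ₊₁ = (n − mₖ₊₁²)/dₖ, aₖ₊₁ = ⌊(a₀+mₖ₊₁)/dₖ₊₁⌋:
  k=1: m=26, d=4, a=13
  k=2: m=26, d=1, a=52
d=1 and a=2a₀=52 at k=2, so the next step gives (m, d) = (26, 4) again — its k=1 value — and the period has length 2.

[26; 13, 52]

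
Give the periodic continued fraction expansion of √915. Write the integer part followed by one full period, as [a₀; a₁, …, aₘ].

a₀ = ⌊√915⌋ = 30.
With m₀=0, d₀=1 and mₖ₊₁ = dₖaₖ − mₖ, dₖ₊₁ = (n − mₖ₊₁²)/dₖ, aₖ₊₁ = ⌊(a₀+mₖ₊₁)/dₖ₊₁⌋:
  k=1: m=30, d=15, a=4
  k=2: m=30, d=1, a=60
d=1 and a=2a₀=60 at k=2, so the next step gives (m, d) = (30, 15) again — its k=1 value — and the period has length 2.

[30; 4, 60]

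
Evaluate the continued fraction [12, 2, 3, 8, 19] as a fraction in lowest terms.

13786/1109

Fold from the inside: start with 19/1.
  8 + 1/19 = 153/19
  3 + 19/153 = 478/153
  2 + 153/478 = 1109/478
  12 + 478/1109 = 13786/1109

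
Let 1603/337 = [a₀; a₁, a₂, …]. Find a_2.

1603 = 4·337 + 255   →  a_0 = 4
337 = 1·255 + 82   →  a_1 = 1
255 = 3·82 + 9   →  a_2 = 3

3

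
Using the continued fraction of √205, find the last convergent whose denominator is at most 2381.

12614/881

√205 = [14; 3, 6, 1, 4, 1, 6, 3, 28, …] (period length 8).
Convergents:
  p_0/q_0 = 14/1
  p_1/q_1 = 43/3
  p_2/q_2 = 272/19
  p_3/q_3 = 315/22
  p_4/q_4 = 1532/107
  p_5/q_5 = 1847/129
  p_6/q_6 = 12614/881
  p_7/q_7 = 39689/2772
q_6 = 881 ≤ 2381 < 2772 = q_7, so the answer is 12614/881.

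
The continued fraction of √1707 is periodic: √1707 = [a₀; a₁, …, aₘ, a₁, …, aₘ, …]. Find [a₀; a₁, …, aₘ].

[41; 3, 6, 41, 6, 3, 82]

a₀ = ⌊√1707⌋ = 41.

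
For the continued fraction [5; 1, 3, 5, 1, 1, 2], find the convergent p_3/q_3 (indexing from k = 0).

Using pₖ = aₖpₖ₋₁ + pₖ₋₂, qₖ = aₖqₖ₋₁ + qₖ₋₂ (with p₋₁=1, p₋₂=0, q₋₁=0, q₋₂=1):
  k=0: a=5, p=5, q=1
  k=1: a=1, p=6, q=1
  k=2: a=3, p=23, q=4
  k=3: a=5, p=121, q=21

121/21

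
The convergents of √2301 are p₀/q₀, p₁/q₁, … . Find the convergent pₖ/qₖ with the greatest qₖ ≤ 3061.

145777/3039

√2301 = [47; 1, 30, 1, 94, …] (period length 4).
Convergents:
  p_0/q_0 = 47/1
  p_1/q_1 = 48/1
  p_2/q_2 = 1487/31
  p_3/q_3 = 1535/32
  p_4/q_4 = 145777/3039
  p_5/q_5 = 147312/3071
q_4 = 3039 ≤ 3061 < 3071 = q_5, so the answer is 145777/3039.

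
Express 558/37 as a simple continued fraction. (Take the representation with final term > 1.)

[15; 12, 3]

558 = 15*37 + 3
37 = 12*3 + 1
3 = 3*1 + 0  (stop)
So 558/37 = [15; 12, 3].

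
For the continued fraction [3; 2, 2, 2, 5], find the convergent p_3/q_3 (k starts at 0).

Using pₖ = aₖpₖ₋₁ + pₖ₋₂, qₖ = aₖqₖ₋₁ + qₖ₋₂ (with p₋₁=1, p₋₂=0, q₋₁=0, q₋₂=1):
  k=0: a=3, p=3, q=1
  k=1: a=2, p=7, q=2
  k=2: a=2, p=17, q=5
  k=3: a=2, p=41, q=12

41/12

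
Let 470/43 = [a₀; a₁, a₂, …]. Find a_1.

1

470 = 10·43 + 40   →  a_0 = 10
43 = 1·40 + 3   →  a_1 = 1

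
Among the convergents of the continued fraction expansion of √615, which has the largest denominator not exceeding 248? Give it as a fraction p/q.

√615 = [24; 1, 3, 1, 48, …] (period length 4).
Convergents:
  p_0/q_0 = 24/1
  p_1/q_1 = 25/1
  p_2/q_2 = 99/4
  p_3/q_3 = 124/5
  p_4/q_4 = 6051/244
  p_5/q_5 = 6175/249
q_4 = 244 ≤ 248 < 249 = q_5, so the answer is 6051/244.

6051/244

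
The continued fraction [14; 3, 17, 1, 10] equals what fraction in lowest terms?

8625/602

Fold from the inside: start with 10/1.
  1 + 1/10 = 11/10
  17 + 10/11 = 197/11
  3 + 11/197 = 602/197
  14 + 197/602 = 8625/602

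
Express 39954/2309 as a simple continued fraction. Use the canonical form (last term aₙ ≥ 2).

39954 = 17·2309 + 701
2309 = 3·701 + 206
701 = 3·206 + 83
206 = 2·83 + 40
83 = 2·40 + 3
40 = 13·3 + 1
3 = 3·1 + 0  (stop)
So 39954/2309 = [17; 3, 3, 2, 2, 13, 3].

[17; 3, 3, 2, 2, 13, 3]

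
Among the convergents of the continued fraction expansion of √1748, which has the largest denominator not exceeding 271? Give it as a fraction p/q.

4599/110

√1748 = [41; 1, 4, 4, 4, 1, 82, …] (period length 6).
Convergents:
  p_0/q_0 = 41/1
  p_1/q_1 = 42/1
  p_2/q_2 = 209/5
  p_3/q_3 = 878/21
  p_4/q_4 = 3721/89
  p_5/q_5 = 4599/110
  p_6/q_6 = 380839/9109
q_5 = 110 ≤ 271 < 9109 = q_6, so the answer is 4599/110.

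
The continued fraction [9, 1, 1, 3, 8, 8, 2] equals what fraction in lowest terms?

Fold from the inside: start with 2/1.
  8 + 1/2 = 17/2
  8 + 2/17 = 138/17
  3 + 17/138 = 431/138
  1 + 138/431 = 569/431
  1 + 431/569 = 1000/569
  9 + 569/1000 = 9569/1000

9569/1000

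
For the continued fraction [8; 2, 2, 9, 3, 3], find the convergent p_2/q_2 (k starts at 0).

42/5

Using pₖ = aₖpₖ₋₁ + pₖ₋₂, qₖ = aₖqₖ₋₁ + qₖ₋₂ (with p₋₁=1, p₋₂=0, q₋₁=0, q₋₂=1):
  k=0: a=8, p=8, q=1
  k=1: a=2, p=17, q=2
  k=2: a=2, p=42, q=5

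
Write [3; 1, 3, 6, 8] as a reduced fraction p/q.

767/204

Using pₖ = aₖpₖ₋₁ + pₖ₋₂ and qₖ = aₖqₖ₋₁ + qₖ₋₂:
  k=0: a=3, p=3, q=1
  k=1: a=1, p=4, q=1
  k=2: a=3, p=15, q=4
  k=3: a=6, p=94, q=25
  k=4: a=8, p=767, q=204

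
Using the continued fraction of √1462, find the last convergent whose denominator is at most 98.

2753/72

√1462 = [38; 4, 4, 4, 76, …] (period length 4).
Convergents:
  p_0/q_0 = 38/1
  p_1/q_1 = 153/4
  p_2/q_2 = 650/17
  p_3/q_3 = 2753/72
  p_4/q_4 = 209878/5489
q_3 = 72 ≤ 98 < 5489 = q_4, so the answer is 2753/72.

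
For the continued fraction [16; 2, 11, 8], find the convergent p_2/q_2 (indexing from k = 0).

379/23

Using pₖ = aₖpₖ₋₁ + pₖ₋₂, qₖ = aₖqₖ₋₁ + qₖ₋₂ (with p₋₁=1, p₋₂=0, q₋₁=0, q₋₂=1):
  k=0: a=16, p=16, q=1
  k=1: a=2, p=33, q=2
  k=2: a=11, p=379, q=23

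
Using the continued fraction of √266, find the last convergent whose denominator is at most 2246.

√266 = [16; 3, 4, 3, 32, …] (period length 4).
Convergents:
  p_0/q_0 = 16/1
  p_1/q_1 = 49/3
  p_2/q_2 = 212/13
  p_3/q_3 = 685/42
  p_4/q_4 = 22132/1357
  p_5/q_5 = 67081/4113
q_4 = 1357 ≤ 2246 < 4113 = q_5, so the answer is 22132/1357.

22132/1357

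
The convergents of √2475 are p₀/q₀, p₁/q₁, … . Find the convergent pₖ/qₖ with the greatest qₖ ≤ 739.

√2475 = [49; 1, 2, 1, 98, …] (period length 4).
Convergents:
  p_0/q_0 = 49/1
  p_1/q_1 = 50/1
  p_2/q_2 = 149/3
  p_3/q_3 = 199/4
  p_4/q_4 = 19651/395
  p_5/q_5 = 19850/399
  p_6/q_6 = 59351/1193
q_5 = 399 ≤ 739 < 1193 = q_6, so the answer is 19850/399.

19850/399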